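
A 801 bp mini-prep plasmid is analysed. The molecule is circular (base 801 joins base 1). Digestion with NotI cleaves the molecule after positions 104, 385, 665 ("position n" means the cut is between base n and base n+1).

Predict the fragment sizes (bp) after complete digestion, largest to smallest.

281, 280, 240 bp

Circular molecule, 3 cuts → 3 fragments:
  385 − 104 = 281 bp
  665 − 385 = 280 bp
  wrap: 801 − 665 + 104 = 240 bp
Sorted largest to smallest: 281, 280, 240 bp.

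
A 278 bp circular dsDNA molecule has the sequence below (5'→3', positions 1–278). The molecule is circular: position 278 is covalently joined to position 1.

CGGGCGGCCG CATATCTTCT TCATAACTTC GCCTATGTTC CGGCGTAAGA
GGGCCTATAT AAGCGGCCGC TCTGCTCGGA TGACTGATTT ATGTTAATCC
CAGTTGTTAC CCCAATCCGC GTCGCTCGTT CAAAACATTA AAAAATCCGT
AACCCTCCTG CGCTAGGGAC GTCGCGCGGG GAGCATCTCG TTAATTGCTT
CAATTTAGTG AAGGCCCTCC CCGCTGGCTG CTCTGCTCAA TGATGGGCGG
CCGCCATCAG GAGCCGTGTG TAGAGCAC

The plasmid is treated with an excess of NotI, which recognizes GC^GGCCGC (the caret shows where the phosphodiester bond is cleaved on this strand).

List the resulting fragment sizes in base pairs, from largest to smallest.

NotI sites (GCGGCCGC) start at positions 4, 63, 247.
NotI cuts after base 2 of each site, so after positions 5, 64, 248.
Circular molecule, 3 cuts → 3 fragments:
  6–64 → 59 bp
  65–248 → 184 bp
  249–278 then 1–5 → 30 + 5 = 35 bp
Sorted largest to smallest: 184, 59, 35 bp.

184, 59, 35 bp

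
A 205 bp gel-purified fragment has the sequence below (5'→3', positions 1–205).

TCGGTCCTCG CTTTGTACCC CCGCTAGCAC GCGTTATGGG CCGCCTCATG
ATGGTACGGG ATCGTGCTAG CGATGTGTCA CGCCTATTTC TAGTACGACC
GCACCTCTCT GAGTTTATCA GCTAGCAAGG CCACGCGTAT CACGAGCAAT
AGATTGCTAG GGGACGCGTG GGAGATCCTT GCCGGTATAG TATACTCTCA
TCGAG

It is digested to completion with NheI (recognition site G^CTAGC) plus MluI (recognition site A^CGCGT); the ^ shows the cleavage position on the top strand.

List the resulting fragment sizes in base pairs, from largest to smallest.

NheI sites (GCTAGC) start at positions 23, 66, 121.
NheI cuts after the first base of each site, so after positions 23, 66, 121.
MluI sites (ACGCGT) start at positions 29, 133, 164.
MluI cuts after the first base of each site, so after positions 29, 133, 164.
Combined cut positions: 23, 29, 66, 121, 133, 164.
Linear molecule, 6 cuts → 7 fragments:
  1–23 → 23 bp
  24–29 → 6 bp
  30–66 → 37 bp
  67–121 → 55 bp
  122–133 → 12 bp
  134–164 → 31 bp
  165–205 → 41 bp
Sorted largest to smallest: 55, 41, 37, 31, 23, 12, 6 bp.

55, 41, 37, 31, 23, 12, 6 bp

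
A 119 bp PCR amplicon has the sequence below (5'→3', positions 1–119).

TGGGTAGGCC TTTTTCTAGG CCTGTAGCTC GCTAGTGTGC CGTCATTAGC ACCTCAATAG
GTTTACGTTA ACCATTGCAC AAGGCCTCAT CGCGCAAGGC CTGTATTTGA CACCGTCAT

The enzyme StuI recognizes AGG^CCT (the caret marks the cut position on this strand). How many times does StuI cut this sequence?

AGGCCT occurs starting at positions 6, 18, 82, 97.
StuI cuts at 4 sites.

4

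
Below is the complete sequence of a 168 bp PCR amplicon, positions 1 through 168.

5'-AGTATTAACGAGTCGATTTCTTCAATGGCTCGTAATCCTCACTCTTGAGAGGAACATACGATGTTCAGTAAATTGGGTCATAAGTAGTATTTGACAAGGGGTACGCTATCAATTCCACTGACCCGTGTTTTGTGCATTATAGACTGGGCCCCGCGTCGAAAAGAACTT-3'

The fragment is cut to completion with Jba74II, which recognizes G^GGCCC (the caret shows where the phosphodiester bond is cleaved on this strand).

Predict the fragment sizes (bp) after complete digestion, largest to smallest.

The Jba74II site (GGGCCC) starts at position 146.
Jba74II cuts after the first base of each site, so after position 146.
Linear molecule, 1 cut → 2 fragments:
  1–146 → 146 bp
  147–168 → 22 bp
Sorted largest to smallest: 146, 22 bp.

146, 22 bp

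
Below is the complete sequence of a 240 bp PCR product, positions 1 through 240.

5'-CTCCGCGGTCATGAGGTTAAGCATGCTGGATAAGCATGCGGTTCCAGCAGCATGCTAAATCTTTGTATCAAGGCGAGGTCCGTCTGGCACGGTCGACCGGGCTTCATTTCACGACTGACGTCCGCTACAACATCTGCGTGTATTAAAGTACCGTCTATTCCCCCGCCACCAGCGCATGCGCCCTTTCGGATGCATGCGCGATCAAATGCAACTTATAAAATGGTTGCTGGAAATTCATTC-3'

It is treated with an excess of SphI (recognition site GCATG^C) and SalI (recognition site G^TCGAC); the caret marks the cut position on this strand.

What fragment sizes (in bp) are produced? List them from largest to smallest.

86, 44, 38, 25, 18, 16, 13 bp

SphI sites (GCATGC) start at positions 21, 34, 50, 174, 192.
SphI cuts after base 5 of each site (before the last base), so after positions 25, 38, 54, 178, 196.
The SalI site (GTCGAC) starts at position 92.
SalI cuts after the first base of each site, so after position 92.
Combined cut positions: 25, 38, 54, 92, 178, 196.
Linear molecule, 6 cuts → 7 fragments:
  1–25 → 25 bp
  26–38 → 13 bp
  39–54 → 16 bp
  55–92 → 38 bp
  93–178 → 86 bp
  179–196 → 18 bp
  197–240 → 44 bp
Sorted largest to smallest: 86, 44, 38, 25, 18, 16, 13 bp.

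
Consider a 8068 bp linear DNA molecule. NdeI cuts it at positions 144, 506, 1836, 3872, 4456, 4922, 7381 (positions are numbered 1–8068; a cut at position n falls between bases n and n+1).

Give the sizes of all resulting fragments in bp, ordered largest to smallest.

2459, 2036, 1330, 687, 584, 466, 362, 144 bp

Linear molecule, 7 cuts → 8 fragments:
  144 − 0 = 144 bp
  506 − 144 = 362 bp
  1836 − 506 = 1330 bp
  3872 − 1836 = 2036 bp
  4456 − 3872 = 584 bp
  4922 − 4456 = 466 bp
  7381 − 4922 = 2459 bp
  8068 − 7381 = 687 bp
Sorted largest to smallest: 2459, 2036, 1330, 687, 584, 466, 362, 144 bp.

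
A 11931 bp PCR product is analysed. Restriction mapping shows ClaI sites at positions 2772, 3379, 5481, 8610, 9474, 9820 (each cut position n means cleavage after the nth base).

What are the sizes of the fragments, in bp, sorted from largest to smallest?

Linear molecule, 6 cuts → 7 fragments:
  2772 − 0 = 2772 bp
  3379 − 2772 = 607 bp
  5481 − 3379 = 2102 bp
  8610 − 5481 = 3129 bp
  9474 − 8610 = 864 bp
  9820 − 9474 = 346 bp
  11931 − 9820 = 2111 bp
Sorted largest to smallest: 3129, 2772, 2111, 2102, 864, 607, 346 bp.

3129, 2772, 2111, 2102, 864, 607, 346 bp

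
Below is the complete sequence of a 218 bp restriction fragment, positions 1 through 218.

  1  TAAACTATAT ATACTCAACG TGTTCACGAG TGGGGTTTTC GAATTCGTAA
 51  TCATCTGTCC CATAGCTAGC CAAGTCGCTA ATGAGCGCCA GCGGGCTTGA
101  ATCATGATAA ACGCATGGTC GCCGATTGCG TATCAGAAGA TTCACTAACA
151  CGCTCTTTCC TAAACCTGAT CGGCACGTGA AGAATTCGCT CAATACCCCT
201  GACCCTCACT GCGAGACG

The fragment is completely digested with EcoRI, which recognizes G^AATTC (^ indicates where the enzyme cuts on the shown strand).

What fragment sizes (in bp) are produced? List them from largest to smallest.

EcoRI sites (GAATTC) start at positions 41, 182.
EcoRI cuts after the first base of each site, so after positions 41, 182.
Linear molecule, 2 cuts → 3 fragments:
  1–41 → 41 bp
  42–182 → 141 bp
  183–218 → 36 bp
Sorted largest to smallest: 141, 41, 36 bp.

141, 41, 36 bp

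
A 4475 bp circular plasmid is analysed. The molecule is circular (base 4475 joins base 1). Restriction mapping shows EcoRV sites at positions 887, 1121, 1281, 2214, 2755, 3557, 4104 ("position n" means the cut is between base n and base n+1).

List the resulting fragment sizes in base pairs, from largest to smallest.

Circular molecule, 7 cuts → 7 fragments:
  1121 − 887 = 234 bp
  1281 − 1121 = 160 bp
  2214 − 1281 = 933 bp
  2755 − 2214 = 541 bp
  3557 − 2755 = 802 bp
  4104 − 3557 = 547 bp
  wrap: 4475 − 4104 + 887 = 1258 bp
Sorted largest to smallest: 1258, 933, 802, 547, 541, 234, 160 bp.

1258, 933, 802, 547, 541, 234, 160 bp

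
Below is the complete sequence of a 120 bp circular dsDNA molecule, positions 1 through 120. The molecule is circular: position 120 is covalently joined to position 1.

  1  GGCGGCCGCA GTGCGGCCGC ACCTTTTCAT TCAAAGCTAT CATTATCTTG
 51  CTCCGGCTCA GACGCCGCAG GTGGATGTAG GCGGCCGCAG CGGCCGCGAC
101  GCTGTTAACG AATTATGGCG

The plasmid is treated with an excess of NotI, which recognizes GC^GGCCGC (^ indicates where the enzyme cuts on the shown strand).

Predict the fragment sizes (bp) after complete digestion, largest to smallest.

NotI sites (GCGGCCGC) start at positions 2, 13, 81, 90.
NotI cuts after base 2 of each site, so after positions 3, 14, 82, 91.
Circular molecule, 4 cuts → 4 fragments:
  4–14 → 11 bp
  15–82 → 68 bp
  83–91 → 9 bp
  92–120 then 1–3 → 29 + 3 = 32 bp
Sorted largest to smallest: 68, 32, 11, 9 bp.

68, 32, 11, 9 bp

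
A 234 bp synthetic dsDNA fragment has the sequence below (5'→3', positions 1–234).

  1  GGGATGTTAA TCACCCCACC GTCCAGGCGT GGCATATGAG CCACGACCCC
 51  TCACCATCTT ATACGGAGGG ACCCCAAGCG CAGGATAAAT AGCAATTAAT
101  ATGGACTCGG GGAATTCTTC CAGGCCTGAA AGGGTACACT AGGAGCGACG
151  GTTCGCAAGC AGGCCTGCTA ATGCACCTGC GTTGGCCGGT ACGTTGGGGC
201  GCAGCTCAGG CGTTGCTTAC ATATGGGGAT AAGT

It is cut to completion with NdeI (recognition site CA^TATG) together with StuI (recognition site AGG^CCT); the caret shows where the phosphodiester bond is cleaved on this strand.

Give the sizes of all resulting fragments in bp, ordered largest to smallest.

NdeI sites (CATATG) start at positions 33, 220.
NdeI cuts after base 2 of each site, so after positions 34, 221.
StuI sites (AGGCCT) start at positions 122, 161.
StuI cuts after base 3 of each site, so after positions 124, 163.
Combined cut positions: 34, 124, 163, 221.
Linear molecule, 4 cuts → 5 fragments:
  1–34 → 34 bp
  35–124 → 90 bp
  125–163 → 39 bp
  164–221 → 58 bp
  222–234 → 13 bp
Sorted largest to smallest: 90, 58, 39, 34, 13 bp.

90, 58, 39, 34, 13 bp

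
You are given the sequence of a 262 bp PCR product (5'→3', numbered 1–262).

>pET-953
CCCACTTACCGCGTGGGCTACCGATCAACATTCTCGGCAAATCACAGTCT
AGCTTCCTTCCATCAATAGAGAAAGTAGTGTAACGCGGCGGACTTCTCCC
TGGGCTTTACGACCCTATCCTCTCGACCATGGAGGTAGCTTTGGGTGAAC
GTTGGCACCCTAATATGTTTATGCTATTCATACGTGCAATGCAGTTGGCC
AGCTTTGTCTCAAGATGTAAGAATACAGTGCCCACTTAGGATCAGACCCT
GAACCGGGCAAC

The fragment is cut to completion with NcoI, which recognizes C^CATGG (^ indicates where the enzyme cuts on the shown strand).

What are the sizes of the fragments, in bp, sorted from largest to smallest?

135, 127 bp

The NcoI site (CCATGG) starts at position 127.
NcoI cuts after the first base of each site, so after position 127.
Linear molecule, 1 cut → 2 fragments:
  1–127 → 127 bp
  128–262 → 135 bp
Sorted largest to smallest: 135, 127 bp.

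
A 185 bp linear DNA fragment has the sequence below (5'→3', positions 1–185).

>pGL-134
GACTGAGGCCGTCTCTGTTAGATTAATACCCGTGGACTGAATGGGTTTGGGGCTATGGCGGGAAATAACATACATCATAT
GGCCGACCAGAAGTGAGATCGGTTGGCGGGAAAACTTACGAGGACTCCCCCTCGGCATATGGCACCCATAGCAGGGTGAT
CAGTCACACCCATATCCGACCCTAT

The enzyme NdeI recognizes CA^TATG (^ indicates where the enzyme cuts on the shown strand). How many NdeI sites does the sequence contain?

2

CATATG occurs starting at positions 76, 136.
NdeI cuts at 2 sites.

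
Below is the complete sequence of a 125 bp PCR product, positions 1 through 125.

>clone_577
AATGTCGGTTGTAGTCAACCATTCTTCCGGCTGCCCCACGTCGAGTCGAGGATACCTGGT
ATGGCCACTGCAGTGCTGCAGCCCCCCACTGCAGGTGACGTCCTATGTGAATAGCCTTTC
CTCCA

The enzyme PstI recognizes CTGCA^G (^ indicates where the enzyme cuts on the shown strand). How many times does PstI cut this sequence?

3

CTGCAG occurs starting at positions 68, 76, 89.
PstI cuts at 3 sites.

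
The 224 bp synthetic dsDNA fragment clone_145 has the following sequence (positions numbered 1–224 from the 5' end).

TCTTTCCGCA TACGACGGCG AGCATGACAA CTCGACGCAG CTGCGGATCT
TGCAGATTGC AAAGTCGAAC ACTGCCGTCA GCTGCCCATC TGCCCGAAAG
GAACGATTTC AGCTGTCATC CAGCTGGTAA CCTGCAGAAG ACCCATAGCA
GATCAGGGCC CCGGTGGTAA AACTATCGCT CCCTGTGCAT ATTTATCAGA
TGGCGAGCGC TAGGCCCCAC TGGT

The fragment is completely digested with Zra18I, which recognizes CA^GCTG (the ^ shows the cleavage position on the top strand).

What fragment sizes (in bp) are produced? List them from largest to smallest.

Zra18I sites (CAGCTG) start at positions 38, 79, 110, 121.
Zra18I cuts after base 2 of each site, so after positions 39, 80, 111, 122.
Linear molecule, 4 cuts → 5 fragments:
  1–39 → 39 bp
  40–80 → 41 bp
  81–111 → 31 bp
  112–122 → 11 bp
  123–224 → 102 bp
Sorted largest to smallest: 102, 41, 39, 31, 11 bp.

102, 41, 39, 31, 11 bp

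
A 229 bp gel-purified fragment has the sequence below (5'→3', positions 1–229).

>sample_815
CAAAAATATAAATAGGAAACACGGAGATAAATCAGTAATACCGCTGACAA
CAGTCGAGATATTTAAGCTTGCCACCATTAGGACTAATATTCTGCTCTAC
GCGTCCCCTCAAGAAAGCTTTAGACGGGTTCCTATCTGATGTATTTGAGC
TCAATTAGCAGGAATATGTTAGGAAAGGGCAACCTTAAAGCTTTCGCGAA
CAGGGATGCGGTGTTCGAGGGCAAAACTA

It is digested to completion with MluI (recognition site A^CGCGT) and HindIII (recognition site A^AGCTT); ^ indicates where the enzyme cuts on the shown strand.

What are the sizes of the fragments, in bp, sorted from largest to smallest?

73, 65, 41, 34, 16 bp

The MluI site (ACGCGT) starts at position 99.
MluI cuts after the first base of each site, so after position 99.
HindIII sites (AAGCTT) start at positions 65, 115, 188.
HindIII cuts after the first base of each site, so after positions 65, 115, 188.
Combined cut positions: 65, 99, 115, 188.
Linear molecule, 4 cuts → 5 fragments:
  1–65 → 65 bp
  66–99 → 34 bp
  100–115 → 16 bp
  116–188 → 73 bp
  189–229 → 41 bp
Sorted largest to smallest: 73, 65, 41, 34, 16 bp.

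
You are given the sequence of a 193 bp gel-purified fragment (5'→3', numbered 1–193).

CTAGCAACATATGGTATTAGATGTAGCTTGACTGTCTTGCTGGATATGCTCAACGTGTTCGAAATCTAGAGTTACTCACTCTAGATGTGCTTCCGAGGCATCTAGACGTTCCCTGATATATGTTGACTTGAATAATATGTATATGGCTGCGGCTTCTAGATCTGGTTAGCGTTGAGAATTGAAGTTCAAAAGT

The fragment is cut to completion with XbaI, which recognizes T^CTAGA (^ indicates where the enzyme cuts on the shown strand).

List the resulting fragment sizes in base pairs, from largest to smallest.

XbaI sites (TCTAGA) start at positions 65, 80, 101, 155.
XbaI cuts after the first base of each site, so after positions 65, 80, 101, 155.
Linear molecule, 4 cuts → 5 fragments:
  1–65 → 65 bp
  66–80 → 15 bp
  81–101 → 21 bp
  102–155 → 54 bp
  156–193 → 38 bp
Sorted largest to smallest: 65, 54, 38, 21, 15 bp.

65, 54, 38, 21, 15 bp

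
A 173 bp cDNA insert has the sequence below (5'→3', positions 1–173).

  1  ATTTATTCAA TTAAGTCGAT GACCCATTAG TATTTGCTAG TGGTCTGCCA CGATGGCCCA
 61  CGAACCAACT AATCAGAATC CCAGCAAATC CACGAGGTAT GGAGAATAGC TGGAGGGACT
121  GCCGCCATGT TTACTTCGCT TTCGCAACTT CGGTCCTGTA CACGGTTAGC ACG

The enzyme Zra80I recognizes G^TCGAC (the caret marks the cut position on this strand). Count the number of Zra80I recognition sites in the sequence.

No occurrence of GTCGAC is present in the sequence.
Zra80I does not cut: 0 sites.

0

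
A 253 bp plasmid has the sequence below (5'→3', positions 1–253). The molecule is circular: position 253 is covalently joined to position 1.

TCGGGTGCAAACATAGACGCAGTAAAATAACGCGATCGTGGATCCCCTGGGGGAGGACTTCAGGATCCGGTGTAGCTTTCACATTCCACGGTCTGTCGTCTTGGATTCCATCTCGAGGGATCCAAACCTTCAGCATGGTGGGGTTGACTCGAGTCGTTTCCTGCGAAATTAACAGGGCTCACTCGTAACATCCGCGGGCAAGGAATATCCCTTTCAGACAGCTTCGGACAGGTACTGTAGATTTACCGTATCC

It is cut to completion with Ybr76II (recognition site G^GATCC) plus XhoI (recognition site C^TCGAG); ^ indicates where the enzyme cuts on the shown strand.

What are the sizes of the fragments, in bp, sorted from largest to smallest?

145, 49, 30, 23, 6 bp

Ybr76II sites (GGATCC) start at positions 40, 63, 118.
Ybr76II cuts after the first base of each site, so after positions 40, 63, 118.
XhoI sites (CTCGAG) start at positions 112, 148.
XhoI cuts after the first base of each site, so after positions 112, 148.
Combined cut positions: 40, 63, 112, 118, 148.
Circular molecule, 5 cuts → 5 fragments:
  41–63 → 23 bp
  64–112 → 49 bp
  113–118 → 6 bp
  119–148 → 30 bp
  149–253 then 1–40 → 105 + 40 = 145 bp
Sorted largest to smallest: 145, 49, 30, 23, 6 bp.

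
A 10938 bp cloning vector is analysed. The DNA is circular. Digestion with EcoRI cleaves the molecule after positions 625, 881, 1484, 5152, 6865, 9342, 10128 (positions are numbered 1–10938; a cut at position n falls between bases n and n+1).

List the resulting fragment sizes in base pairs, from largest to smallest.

3668, 2477, 1713, 1435, 786, 603, 256 bp

Circular molecule, 7 cuts → 7 fragments:
  881 − 625 = 256 bp
  1484 − 881 = 603 bp
  5152 − 1484 = 3668 bp
  6865 − 5152 = 1713 bp
  9342 − 6865 = 2477 bp
  10128 − 9342 = 786 bp
  wrap: 10938 − 10128 + 625 = 1435 bp
Sorted largest to smallest: 3668, 2477, 1713, 1435, 786, 603, 256 bp.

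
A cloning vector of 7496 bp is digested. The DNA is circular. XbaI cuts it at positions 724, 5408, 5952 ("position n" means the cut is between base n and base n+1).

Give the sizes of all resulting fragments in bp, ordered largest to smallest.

4684, 2268, 544 bp

Circular molecule, 3 cuts → 3 fragments:
  5408 − 724 = 4684 bp
  5952 − 5408 = 544 bp
  wrap: 7496 − 5952 + 724 = 2268 bp
Sorted largest to smallest: 4684, 2268, 544 bp.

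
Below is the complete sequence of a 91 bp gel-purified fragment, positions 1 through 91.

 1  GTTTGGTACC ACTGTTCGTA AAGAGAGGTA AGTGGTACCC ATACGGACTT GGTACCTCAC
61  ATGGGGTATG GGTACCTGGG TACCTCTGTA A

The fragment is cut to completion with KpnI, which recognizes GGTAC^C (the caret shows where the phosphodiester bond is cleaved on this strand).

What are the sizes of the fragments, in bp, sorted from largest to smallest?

29, 20, 17, 9, 8, 8 bp

KpnI sites (GGTACC) start at positions 5, 34, 51, 71, 79.
KpnI cuts after base 5 of each site (before the last base), so after positions 9, 38, 55, 75, 83.
Linear molecule, 5 cuts → 6 fragments:
  1–9 → 9 bp
  10–38 → 29 bp
  39–55 → 17 bp
  56–75 → 20 bp
  76–83 → 8 bp
  84–91 → 8 bp
Sorted largest to smallest: 29, 20, 17, 9, 8, 8 bp.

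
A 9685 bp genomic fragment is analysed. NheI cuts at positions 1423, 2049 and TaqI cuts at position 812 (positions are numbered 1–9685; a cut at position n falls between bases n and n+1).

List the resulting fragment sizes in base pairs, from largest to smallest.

Combined cut positions (sorted): 812, 1423, 2049.
Linear molecule, 3 cuts → 4 fragments:
  812 − 0 = 812 bp
  1423 − 812 = 611 bp
  2049 − 1423 = 626 bp
  9685 − 2049 = 7636 bp
Sorted largest to smallest: 7636, 812, 626, 611 bp.

7636, 812, 626, 611 bp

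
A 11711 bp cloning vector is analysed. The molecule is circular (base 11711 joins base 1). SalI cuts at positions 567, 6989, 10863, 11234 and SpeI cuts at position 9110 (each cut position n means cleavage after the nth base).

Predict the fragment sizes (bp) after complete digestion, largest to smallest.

Combined cut positions (sorted): 567, 6989, 9110, 10863, 11234.
Circular molecule, 5 cuts → 5 fragments:
  6989 − 567 = 6422 bp
  9110 − 6989 = 2121 bp
  10863 − 9110 = 1753 bp
  11234 − 10863 = 371 bp
  wrap: 11711 − 11234 + 567 = 1044 bp
Sorted largest to smallest: 6422, 2121, 1753, 1044, 371 bp.

6422, 2121, 1753, 1044, 371 bp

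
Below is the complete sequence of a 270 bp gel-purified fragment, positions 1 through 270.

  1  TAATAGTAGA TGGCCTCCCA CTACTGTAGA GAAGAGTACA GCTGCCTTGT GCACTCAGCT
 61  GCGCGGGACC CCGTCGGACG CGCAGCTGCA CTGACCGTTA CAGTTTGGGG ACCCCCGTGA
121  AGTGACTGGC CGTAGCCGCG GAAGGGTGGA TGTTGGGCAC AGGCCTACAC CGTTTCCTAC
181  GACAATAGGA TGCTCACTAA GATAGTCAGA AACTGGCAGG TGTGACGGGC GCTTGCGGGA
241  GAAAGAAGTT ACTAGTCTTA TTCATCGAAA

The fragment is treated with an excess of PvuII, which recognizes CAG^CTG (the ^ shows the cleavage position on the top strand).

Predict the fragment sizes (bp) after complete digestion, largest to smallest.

185, 41, 27, 17 bp

PvuII sites (CAGCTG) start at positions 39, 56, 83.
PvuII cuts after base 3 of each site, so after positions 41, 58, 85.
Linear molecule, 3 cuts → 4 fragments:
  1–41 → 41 bp
  42–58 → 17 bp
  59–85 → 27 bp
  86–270 → 185 bp
Sorted largest to smallest: 185, 41, 27, 17 bp.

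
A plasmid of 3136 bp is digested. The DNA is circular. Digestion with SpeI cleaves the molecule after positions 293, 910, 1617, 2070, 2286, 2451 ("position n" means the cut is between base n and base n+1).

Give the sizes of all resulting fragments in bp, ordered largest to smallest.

978, 707, 617, 453, 216, 165 bp

Circular molecule, 6 cuts → 6 fragments:
  910 − 293 = 617 bp
  1617 − 910 = 707 bp
  2070 − 1617 = 453 bp
  2286 − 2070 = 216 bp
  2451 − 2286 = 165 bp
  wrap: 3136 − 2451 + 293 = 978 bp
Sorted largest to smallest: 978, 707, 617, 453, 216, 165 bp.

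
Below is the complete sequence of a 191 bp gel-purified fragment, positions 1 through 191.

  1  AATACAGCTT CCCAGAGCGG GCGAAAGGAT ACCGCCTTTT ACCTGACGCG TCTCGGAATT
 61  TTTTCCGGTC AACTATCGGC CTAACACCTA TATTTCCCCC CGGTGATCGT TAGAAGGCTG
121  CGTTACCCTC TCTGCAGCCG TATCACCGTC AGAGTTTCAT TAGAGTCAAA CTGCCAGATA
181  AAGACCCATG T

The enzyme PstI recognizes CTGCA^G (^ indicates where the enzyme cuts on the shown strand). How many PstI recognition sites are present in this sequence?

1

CTGCAG occurs starting at position 132.
PstI cuts at 1 site.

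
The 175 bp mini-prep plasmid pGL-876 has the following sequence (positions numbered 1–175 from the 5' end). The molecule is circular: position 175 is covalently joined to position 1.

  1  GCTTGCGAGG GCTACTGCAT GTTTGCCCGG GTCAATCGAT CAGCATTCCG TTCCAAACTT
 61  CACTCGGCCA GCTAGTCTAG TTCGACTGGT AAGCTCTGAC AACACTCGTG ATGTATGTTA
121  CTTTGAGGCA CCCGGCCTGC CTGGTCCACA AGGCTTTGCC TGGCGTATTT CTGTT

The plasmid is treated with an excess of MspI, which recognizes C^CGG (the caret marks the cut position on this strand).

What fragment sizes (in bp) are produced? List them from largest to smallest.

105, 70 bp

MspI sites (CCGG) start at positions 27, 132.
MspI cuts after the first base of each site, so after positions 27, 132.
Circular molecule, 2 cuts → 2 fragments:
  28–132 → 105 bp
  133–175 then 1–27 → 43 + 27 = 70 bp
Sorted largest to smallest: 105, 70 bp.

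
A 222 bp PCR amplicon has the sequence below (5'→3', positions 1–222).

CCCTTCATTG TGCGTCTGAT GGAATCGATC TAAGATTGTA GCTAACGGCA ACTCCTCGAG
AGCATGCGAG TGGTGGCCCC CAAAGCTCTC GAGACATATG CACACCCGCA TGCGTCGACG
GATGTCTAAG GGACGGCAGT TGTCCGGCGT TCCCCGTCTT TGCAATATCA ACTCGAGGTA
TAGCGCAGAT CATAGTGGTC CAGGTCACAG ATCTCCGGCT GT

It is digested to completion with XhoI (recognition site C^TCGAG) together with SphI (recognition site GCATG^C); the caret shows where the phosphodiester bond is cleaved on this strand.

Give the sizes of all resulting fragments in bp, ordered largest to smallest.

60, 55, 50, 24, 22, 11 bp

XhoI sites (CTCGAG) start at positions 55, 88, 172.
XhoI cuts after the first base of each site, so after positions 55, 88, 172.
SphI sites (GCATGC) start at positions 62, 108.
SphI cuts after base 5 of each site (before the last base), so after positions 66, 112.
Combined cut positions: 55, 66, 88, 112, 172.
Linear molecule, 5 cuts → 6 fragments:
  1–55 → 55 bp
  56–66 → 11 bp
  67–88 → 22 bp
  89–112 → 24 bp
  113–172 → 60 bp
  173–222 → 50 bp
Sorted largest to smallest: 60, 55, 50, 24, 22, 11 bp.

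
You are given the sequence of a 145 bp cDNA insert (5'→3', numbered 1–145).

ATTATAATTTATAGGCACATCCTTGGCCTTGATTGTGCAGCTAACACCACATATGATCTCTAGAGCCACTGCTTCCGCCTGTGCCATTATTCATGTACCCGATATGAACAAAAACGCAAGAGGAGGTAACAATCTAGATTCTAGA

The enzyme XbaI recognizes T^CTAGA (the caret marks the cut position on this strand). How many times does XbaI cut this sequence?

3

TCTAGA occurs starting at positions 59, 133, 140.
XbaI cuts at 3 sites.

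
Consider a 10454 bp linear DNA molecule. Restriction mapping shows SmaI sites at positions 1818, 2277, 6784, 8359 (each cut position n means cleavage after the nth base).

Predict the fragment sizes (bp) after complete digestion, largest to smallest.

Linear molecule, 4 cuts → 5 fragments:
  1818 − 0 = 1818 bp
  2277 − 1818 = 459 bp
  6784 − 2277 = 4507 bp
  8359 − 6784 = 1575 bp
  10454 − 8359 = 2095 bp
Sorted largest to smallest: 4507, 2095, 1818, 1575, 459 bp.

4507, 2095, 1818, 1575, 459 bp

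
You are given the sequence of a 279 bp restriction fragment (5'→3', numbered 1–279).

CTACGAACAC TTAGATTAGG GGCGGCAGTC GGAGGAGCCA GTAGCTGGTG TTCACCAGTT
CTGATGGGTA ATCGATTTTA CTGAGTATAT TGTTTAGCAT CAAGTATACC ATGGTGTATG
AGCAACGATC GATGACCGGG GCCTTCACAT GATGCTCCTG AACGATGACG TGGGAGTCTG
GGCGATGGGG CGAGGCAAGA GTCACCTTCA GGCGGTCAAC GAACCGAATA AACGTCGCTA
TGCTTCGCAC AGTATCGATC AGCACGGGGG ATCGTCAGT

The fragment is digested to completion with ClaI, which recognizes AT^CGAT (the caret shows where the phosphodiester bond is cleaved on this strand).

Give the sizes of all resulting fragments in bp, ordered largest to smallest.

126, 72, 57, 24 bp

ClaI sites (ATCGAT) start at positions 71, 128, 254.
ClaI cuts after base 2 of each site, so after positions 72, 129, 255.
Linear molecule, 3 cuts → 4 fragments:
  1–72 → 72 bp
  73–129 → 57 bp
  130–255 → 126 bp
  256–279 → 24 bp
Sorted largest to smallest: 126, 72, 57, 24 bp.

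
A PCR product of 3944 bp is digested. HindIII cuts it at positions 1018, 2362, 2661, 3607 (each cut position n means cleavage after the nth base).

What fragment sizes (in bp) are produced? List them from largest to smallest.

Linear molecule, 4 cuts → 5 fragments:
  1018 − 0 = 1018 bp
  2362 − 1018 = 1344 bp
  2661 − 2362 = 299 bp
  3607 − 2661 = 946 bp
  3944 − 3607 = 337 bp
Sorted largest to smallest: 1344, 1018, 946, 337, 299 bp.

1344, 1018, 946, 337, 299 bp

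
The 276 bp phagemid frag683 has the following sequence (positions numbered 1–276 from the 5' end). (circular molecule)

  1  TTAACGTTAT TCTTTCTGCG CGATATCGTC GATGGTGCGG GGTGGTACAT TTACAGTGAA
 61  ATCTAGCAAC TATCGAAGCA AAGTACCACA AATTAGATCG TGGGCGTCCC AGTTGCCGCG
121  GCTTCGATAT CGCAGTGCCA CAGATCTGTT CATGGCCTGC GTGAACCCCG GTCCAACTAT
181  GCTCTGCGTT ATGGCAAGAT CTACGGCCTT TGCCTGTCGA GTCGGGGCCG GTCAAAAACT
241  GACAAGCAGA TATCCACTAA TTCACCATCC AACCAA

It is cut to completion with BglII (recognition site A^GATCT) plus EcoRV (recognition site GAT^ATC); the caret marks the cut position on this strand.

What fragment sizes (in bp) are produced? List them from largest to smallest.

BglII sites (AGATCT) start at positions 142, 197.
BglII cuts after the first base of each site, so after positions 142, 197.
EcoRV sites (GATATC) start at positions 22, 126, 249.
EcoRV cuts after base 3 of each site, so after positions 24, 128, 251.
Combined cut positions: 24, 128, 142, 197, 251.
Circular molecule, 5 cuts → 5 fragments:
  25–128 → 104 bp
  129–142 → 14 bp
  143–197 → 55 bp
  198–251 → 54 bp
  252–276 then 1–24 → 25 + 24 = 49 bp
Sorted largest to smallest: 104, 55, 54, 49, 14 bp.

104, 55, 54, 49, 14 bp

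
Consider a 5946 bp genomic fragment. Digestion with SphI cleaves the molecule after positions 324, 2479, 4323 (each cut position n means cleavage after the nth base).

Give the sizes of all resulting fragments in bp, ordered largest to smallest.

2155, 1844, 1623, 324 bp

Linear molecule, 3 cuts → 4 fragments:
  324 − 0 = 324 bp
  2479 − 324 = 2155 bp
  4323 − 2479 = 1844 bp
  5946 − 4323 = 1623 bp
Sorted largest to smallest: 2155, 1844, 1623, 324 bp.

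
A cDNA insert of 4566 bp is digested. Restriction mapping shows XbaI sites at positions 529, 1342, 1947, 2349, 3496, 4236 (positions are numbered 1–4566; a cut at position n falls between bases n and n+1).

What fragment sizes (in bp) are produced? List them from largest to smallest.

Linear molecule, 6 cuts → 7 fragments:
  529 − 0 = 529 bp
  1342 − 529 = 813 bp
  1947 − 1342 = 605 bp
  2349 − 1947 = 402 bp
  3496 − 2349 = 1147 bp
  4236 − 3496 = 740 bp
  4566 − 4236 = 330 bp
Sorted largest to smallest: 1147, 813, 740, 605, 529, 402, 330 bp.

1147, 813, 740, 605, 529, 402, 330 bp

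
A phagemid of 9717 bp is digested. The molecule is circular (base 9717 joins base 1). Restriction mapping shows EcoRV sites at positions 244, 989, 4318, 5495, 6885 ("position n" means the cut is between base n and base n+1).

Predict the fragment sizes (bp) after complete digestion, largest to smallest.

3329, 3076, 1390, 1177, 745 bp

Circular molecule, 5 cuts → 5 fragments:
  989 − 244 = 745 bp
  4318 − 989 = 3329 bp
  5495 − 4318 = 1177 bp
  6885 − 5495 = 1390 bp
  wrap: 9717 − 6885 + 244 = 3076 bp
Sorted largest to smallest: 3329, 3076, 1390, 1177, 745 bp.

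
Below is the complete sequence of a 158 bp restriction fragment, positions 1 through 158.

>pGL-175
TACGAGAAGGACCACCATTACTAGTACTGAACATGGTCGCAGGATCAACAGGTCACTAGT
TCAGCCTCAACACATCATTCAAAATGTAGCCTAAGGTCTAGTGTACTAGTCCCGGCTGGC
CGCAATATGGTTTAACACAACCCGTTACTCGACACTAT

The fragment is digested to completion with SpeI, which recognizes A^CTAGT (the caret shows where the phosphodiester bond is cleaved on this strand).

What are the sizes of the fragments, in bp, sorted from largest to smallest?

53, 50, 35, 20 bp

SpeI sites (ACTAGT) start at positions 20, 55, 105.
SpeI cuts after the first base of each site, so after positions 20, 55, 105.
Linear molecule, 3 cuts → 4 fragments:
  1–20 → 20 bp
  21–55 → 35 bp
  56–105 → 50 bp
  106–158 → 53 bp
Sorted largest to smallest: 53, 50, 35, 20 bp.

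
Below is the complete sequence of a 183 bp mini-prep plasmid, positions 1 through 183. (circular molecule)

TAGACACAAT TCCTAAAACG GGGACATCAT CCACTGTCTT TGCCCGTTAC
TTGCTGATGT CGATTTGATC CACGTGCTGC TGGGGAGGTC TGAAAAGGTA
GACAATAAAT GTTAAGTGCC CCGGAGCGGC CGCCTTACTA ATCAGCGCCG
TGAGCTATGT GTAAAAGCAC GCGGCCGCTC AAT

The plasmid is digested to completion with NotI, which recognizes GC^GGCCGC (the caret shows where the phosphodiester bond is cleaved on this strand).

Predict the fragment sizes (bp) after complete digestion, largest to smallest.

138, 45 bp

NotI sites (GCGGCCGC) start at positions 126, 171.
NotI cuts after base 2 of each site, so after positions 127, 172.
Circular molecule, 2 cuts → 2 fragments:
  128–172 → 45 bp
  173–183 then 1–127 → 11 + 127 = 138 bp
Sorted largest to smallest: 138, 45 bp.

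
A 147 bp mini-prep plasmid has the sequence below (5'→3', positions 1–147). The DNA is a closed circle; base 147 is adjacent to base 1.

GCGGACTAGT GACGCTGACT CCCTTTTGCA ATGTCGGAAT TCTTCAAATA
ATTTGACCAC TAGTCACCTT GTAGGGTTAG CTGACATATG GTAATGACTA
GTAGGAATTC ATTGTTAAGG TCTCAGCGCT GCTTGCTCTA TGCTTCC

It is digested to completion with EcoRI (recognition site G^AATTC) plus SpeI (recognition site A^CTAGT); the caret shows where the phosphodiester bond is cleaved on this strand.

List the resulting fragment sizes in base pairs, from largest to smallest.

47, 38, 32, 22, 8 bp

EcoRI sites (GAATTC) start at positions 37, 105.
EcoRI cuts after the first base of each site, so after positions 37, 105.
SpeI sites (ACTAGT) start at positions 5, 59, 97.
SpeI cuts after the first base of each site, so after positions 5, 59, 97.
Combined cut positions: 5, 37, 59, 97, 105.
Circular molecule, 5 cuts → 5 fragments:
  6–37 → 32 bp
  38–59 → 22 bp
  60–97 → 38 bp
  98–105 → 8 bp
  106–147 then 1–5 → 42 + 5 = 47 bp
Sorted largest to smallest: 47, 38, 32, 22, 8 bp.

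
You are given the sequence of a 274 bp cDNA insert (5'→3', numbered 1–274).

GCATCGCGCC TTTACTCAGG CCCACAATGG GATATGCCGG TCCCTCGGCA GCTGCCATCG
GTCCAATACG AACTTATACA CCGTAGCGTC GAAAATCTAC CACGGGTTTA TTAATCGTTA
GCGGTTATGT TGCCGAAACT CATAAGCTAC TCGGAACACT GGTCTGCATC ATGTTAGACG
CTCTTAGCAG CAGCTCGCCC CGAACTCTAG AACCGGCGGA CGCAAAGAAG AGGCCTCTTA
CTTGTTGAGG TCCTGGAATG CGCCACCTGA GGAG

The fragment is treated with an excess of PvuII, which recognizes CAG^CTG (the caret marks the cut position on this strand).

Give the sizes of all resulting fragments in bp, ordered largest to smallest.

223, 51 bp

The PvuII site (CAGCTG) starts at position 49.
PvuII cuts after base 3 of each site, so after position 51.
Linear molecule, 1 cut → 2 fragments:
  1–51 → 51 bp
  52–274 → 223 bp
Sorted largest to smallest: 223, 51 bp.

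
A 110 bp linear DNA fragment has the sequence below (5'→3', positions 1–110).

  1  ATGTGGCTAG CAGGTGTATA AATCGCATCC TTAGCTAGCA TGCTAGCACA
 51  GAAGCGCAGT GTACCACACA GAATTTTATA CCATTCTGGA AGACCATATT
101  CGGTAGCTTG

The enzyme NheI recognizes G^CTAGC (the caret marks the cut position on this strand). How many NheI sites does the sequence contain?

GCTAGC occurs starting at positions 6, 34, 42.
NheI cuts at 3 sites.

3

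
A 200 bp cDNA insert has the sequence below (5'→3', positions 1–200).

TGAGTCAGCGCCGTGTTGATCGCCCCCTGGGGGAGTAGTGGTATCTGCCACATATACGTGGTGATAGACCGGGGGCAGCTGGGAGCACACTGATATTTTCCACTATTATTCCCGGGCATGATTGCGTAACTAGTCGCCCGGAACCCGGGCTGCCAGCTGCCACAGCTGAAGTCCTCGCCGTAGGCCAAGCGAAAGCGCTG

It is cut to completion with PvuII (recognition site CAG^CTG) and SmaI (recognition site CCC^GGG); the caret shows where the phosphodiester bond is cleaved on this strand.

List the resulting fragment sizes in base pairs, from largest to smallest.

78, 35, 35, 33, 10, 9 bp

PvuII sites (CAGCTG) start at positions 76, 154, 163.
PvuII cuts after base 3 of each site, so after positions 78, 156, 165.
SmaI sites (CCCGGG) start at positions 111, 144.
SmaI cuts after base 3 of each site, so after positions 113, 146.
Combined cut positions: 78, 113, 146, 156, 165.
Linear molecule, 5 cuts → 6 fragments:
  1–78 → 78 bp
  79–113 → 35 bp
  114–146 → 33 bp
  147–156 → 10 bp
  157–165 → 9 bp
  166–200 → 35 bp
Sorted largest to smallest: 78, 35, 35, 33, 10, 9 bp.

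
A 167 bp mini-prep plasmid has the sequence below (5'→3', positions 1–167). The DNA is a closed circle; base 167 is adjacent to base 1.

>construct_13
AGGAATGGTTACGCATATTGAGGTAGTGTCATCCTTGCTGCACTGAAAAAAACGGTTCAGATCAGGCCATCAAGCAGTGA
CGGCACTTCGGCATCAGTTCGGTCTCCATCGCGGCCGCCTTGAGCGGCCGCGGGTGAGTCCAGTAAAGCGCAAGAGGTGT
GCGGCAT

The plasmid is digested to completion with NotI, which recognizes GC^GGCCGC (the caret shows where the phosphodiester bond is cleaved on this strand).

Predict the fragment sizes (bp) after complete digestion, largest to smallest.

154, 13 bp

NotI sites (GCGGCCGC) start at positions 111, 124.
NotI cuts after base 2 of each site, so after positions 112, 125.
Circular molecule, 2 cuts → 2 fragments:
  113–125 → 13 bp
  126–167 then 1–112 → 42 + 112 = 154 bp
Sorted largest to smallest: 154, 13 bp.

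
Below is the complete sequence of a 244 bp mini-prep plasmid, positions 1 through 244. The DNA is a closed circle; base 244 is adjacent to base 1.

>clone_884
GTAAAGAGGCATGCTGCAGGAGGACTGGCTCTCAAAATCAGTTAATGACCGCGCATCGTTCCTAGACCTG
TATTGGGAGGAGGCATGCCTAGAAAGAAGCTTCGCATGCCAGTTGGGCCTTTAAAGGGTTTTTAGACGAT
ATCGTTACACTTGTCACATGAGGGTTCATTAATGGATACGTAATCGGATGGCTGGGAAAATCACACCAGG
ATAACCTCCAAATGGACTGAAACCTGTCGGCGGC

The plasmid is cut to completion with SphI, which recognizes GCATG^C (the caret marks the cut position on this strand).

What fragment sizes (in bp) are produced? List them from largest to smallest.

SphI sites (GCATGC) start at positions 9, 83, 104.
SphI cuts after base 5 of each site (before the last base), so after positions 13, 87, 108.
Circular molecule, 3 cuts → 3 fragments:
  14–87 → 74 bp
  88–108 → 21 bp
  109–244 then 1–13 → 136 + 13 = 149 bp
Sorted largest to smallest: 149, 74, 21 bp.

149, 74, 21 bp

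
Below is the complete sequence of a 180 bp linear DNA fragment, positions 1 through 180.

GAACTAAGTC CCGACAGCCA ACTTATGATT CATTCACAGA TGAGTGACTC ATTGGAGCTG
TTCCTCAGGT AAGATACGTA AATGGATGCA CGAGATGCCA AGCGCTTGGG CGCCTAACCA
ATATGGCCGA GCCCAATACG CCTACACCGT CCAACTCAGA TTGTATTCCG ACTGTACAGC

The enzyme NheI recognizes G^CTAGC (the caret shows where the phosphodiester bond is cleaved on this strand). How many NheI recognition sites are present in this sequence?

No occurrence of GCTAGC is present in the sequence.
NheI does not cut: 0 sites.

0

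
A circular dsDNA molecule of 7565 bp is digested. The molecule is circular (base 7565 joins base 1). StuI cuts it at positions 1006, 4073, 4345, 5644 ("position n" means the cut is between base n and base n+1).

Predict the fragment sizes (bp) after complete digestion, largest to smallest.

Circular molecule, 4 cuts → 4 fragments:
  4073 − 1006 = 3067 bp
  4345 − 4073 = 272 bp
  5644 − 4345 = 1299 bp
  wrap: 7565 − 5644 + 1006 = 2927 bp
Sorted largest to smallest: 3067, 2927, 1299, 272 bp.

3067, 2927, 1299, 272 bp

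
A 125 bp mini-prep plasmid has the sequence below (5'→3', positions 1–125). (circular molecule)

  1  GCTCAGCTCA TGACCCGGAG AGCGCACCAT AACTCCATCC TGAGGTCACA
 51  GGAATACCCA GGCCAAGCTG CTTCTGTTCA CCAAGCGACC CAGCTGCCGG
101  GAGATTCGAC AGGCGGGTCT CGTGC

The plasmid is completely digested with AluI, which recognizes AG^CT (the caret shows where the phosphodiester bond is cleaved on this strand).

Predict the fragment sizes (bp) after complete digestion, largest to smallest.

AluI sites (AGCT) start at positions 5, 66, 92.
AluI cuts after base 2 of each site, so after positions 6, 67, 93.
Circular molecule, 3 cuts → 3 fragments:
  7–67 → 61 bp
  68–93 → 26 bp
  94–125 then 1–6 → 32 + 6 = 38 bp
Sorted largest to smallest: 61, 38, 26 bp.

61, 38, 26 bp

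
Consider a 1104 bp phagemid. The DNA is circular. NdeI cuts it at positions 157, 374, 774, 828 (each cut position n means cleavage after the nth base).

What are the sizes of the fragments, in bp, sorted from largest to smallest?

433, 400, 217, 54 bp

Circular molecule, 4 cuts → 4 fragments:
  374 − 157 = 217 bp
  774 − 374 = 400 bp
  828 − 774 = 54 bp
  wrap: 1104 − 828 + 157 = 433 bp
Sorted largest to smallest: 433, 400, 217, 54 bp.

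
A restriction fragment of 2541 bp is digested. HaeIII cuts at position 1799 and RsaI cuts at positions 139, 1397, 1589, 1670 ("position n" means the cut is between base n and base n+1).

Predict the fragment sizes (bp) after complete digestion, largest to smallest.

1258, 742, 192, 139, 129, 81 bp

Combined cut positions (sorted): 139, 1397, 1589, 1670, 1799.
Linear molecule, 5 cuts → 6 fragments:
  139 − 0 = 139 bp
  1397 − 139 = 1258 bp
  1589 − 1397 = 192 bp
  1670 − 1589 = 81 bp
  1799 − 1670 = 129 bp
  2541 − 1799 = 742 bp
Sorted largest to smallest: 1258, 742, 192, 139, 129, 81 bp.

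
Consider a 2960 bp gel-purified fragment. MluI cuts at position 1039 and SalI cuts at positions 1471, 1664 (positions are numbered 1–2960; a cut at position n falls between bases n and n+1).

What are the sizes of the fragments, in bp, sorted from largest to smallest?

1296, 1039, 432, 193 bp

Combined cut positions (sorted): 1039, 1471, 1664.
Linear molecule, 3 cuts → 4 fragments:
  1039 − 0 = 1039 bp
  1471 − 1039 = 432 bp
  1664 − 1471 = 193 bp
  2960 − 1664 = 1296 bp
Sorted largest to smallest: 1296, 1039, 432, 193 bp.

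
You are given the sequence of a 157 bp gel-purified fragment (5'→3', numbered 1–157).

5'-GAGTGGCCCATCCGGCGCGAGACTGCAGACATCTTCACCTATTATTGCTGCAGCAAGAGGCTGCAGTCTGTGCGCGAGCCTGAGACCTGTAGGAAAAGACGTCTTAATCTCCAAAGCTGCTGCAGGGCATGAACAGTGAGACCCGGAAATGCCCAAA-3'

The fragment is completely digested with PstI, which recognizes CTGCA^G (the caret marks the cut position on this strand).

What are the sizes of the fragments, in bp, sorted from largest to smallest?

PstI sites (CTGCAG) start at positions 23, 48, 61, 120.
PstI cuts after base 5 of each site (before the last base), so after positions 27, 52, 65, 124.
Linear molecule, 4 cuts → 5 fragments:
  1–27 → 27 bp
  28–52 → 25 bp
  53–65 → 13 bp
  66–124 → 59 bp
  125–157 → 33 bp
Sorted largest to smallest: 59, 33, 27, 25, 13 bp.

59, 33, 27, 25, 13 bp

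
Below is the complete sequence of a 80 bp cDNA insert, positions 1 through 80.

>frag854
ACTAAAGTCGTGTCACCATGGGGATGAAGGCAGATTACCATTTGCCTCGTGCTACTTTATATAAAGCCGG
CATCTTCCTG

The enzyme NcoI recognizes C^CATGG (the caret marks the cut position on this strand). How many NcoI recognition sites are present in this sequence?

1

CCATGG occurs starting at position 16.
NcoI cuts at 1 site.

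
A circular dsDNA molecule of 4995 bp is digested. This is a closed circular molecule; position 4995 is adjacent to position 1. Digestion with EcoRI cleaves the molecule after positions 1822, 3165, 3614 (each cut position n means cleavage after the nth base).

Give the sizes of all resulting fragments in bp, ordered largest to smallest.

3203, 1343, 449 bp

Circular molecule, 3 cuts → 3 fragments:
  3165 − 1822 = 1343 bp
  3614 − 3165 = 449 bp
  wrap: 4995 − 3614 + 1822 = 3203 bp
Sorted largest to smallest: 3203, 1343, 449 bp.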